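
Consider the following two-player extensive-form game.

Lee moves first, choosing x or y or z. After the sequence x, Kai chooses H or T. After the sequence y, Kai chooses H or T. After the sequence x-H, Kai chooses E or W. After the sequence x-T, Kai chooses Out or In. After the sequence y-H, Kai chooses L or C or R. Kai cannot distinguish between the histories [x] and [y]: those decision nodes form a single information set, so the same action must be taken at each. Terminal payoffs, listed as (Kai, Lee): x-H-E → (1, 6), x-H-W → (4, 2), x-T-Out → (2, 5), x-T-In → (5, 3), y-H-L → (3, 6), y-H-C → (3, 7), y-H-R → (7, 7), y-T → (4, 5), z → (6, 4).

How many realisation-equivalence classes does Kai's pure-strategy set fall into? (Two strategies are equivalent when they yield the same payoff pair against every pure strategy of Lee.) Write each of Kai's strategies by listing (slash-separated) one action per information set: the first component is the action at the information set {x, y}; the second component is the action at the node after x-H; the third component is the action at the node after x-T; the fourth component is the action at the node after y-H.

8

Kai has 24 pure strategies: H/E/Out/L, H/E/Out/C, H/E/Out/R, H/E/In/L, H/E/In/C, H/E/In/R, H/W/Out/L, H/W/Out/C, H/W/Out/R, H/W/In/L, H/W/In/C, H/W/In/R, T/E/Out/L, T/E/Out/C, T/E/Out/R, T/E/In/L, T/E/In/C, T/E/In/R, T/W/Out/L, T/W/Out/C, T/W/Out/R, T/W/In/L, T/W/In/C, T/W/In/R. Columns: x, y, z.
{H/E/Out/L, H/E/In/L} → row (1,6) (3,6) (6,4)
{H/E/Out/C, H/E/In/C} → row (1,6) (3,7) (6,4)
{H/E/Out/R, H/E/In/R} → row (1,6) (7,7) (6,4)
{H/W/Out/L, H/W/In/L} → row (4,2) (3,6) (6,4)
{H/W/Out/C, H/W/In/C} → row (4,2) (3,7) (6,4)
{H/W/Out/R, H/W/In/R} → row (4,2) (7,7) (6,4)
{T/E/Out/L, T/E/Out/C, T/E/Out/R, T/W/Out/L, T/W/Out/C, T/W/Out/R} → row (2,5) (4,5) (6,4)
{T/E/In/L, T/E/In/C, T/E/In/R, T/W/In/L, T/W/In/C, T/W/In/R} → row (5,3) (4,5) (6,4)
That's 8 distinct rows out of 24 strategies.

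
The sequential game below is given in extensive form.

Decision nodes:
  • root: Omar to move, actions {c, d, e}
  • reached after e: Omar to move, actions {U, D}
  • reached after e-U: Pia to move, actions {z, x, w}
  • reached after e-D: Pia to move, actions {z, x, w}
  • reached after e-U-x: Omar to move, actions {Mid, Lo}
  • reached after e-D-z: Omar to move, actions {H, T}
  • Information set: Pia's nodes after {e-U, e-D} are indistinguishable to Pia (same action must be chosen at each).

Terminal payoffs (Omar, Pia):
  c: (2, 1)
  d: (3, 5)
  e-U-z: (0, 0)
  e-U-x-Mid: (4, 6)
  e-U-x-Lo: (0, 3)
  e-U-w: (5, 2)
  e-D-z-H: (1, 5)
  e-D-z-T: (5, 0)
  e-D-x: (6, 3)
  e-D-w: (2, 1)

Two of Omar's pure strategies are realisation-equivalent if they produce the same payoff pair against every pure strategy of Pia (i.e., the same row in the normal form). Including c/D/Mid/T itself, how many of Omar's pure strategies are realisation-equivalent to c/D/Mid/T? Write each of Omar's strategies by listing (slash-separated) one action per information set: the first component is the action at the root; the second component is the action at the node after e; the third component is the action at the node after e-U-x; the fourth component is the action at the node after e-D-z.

8

Row for c/D/Mid/T (columns z, x, w): (2,1) (2,1) (2,1).
Under c/D/Mid/T, Omar's choice at the node after e and at the node after e-U-x and at the node after e-D-z can never be reached regardless of what Pia does, so varying those choices leaves every outcome unchanged.
Holding the reachable choices fixed and varying the unreachable ones freely already gives 2 × 2 × 2 = 8 equivalent strategies.
No other strategy reproduces this row, so those 8 are the full class: c/U/Mid/H, c/U/Mid/T, c/U/Lo/H, c/U/Lo/T, c/D/Mid/H, c/D/Mid/T, c/D/Lo/H, c/D/Lo/T.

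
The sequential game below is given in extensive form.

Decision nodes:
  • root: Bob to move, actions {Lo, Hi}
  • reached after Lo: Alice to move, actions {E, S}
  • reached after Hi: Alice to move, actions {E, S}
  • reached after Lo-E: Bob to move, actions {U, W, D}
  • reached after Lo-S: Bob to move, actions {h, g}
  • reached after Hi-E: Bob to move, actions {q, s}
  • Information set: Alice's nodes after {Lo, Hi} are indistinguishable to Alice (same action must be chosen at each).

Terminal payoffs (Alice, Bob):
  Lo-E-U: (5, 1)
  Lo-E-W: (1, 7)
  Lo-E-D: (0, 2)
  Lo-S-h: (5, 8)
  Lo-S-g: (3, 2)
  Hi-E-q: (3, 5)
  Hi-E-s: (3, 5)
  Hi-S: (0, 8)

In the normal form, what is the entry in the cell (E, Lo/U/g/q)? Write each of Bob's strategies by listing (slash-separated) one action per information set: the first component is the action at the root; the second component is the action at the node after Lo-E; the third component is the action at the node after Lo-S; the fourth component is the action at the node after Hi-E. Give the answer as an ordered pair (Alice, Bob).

Trace the play path from the root:
  Bob plays Lo
  Alice plays E at [Lo]
  Bob plays U at [Lo-E]
→ terminal payoff (5, 1).
(Bob's choice at the node after Lo-S is never reached on this path, so it doesn't affect the outcome.)

(5, 1)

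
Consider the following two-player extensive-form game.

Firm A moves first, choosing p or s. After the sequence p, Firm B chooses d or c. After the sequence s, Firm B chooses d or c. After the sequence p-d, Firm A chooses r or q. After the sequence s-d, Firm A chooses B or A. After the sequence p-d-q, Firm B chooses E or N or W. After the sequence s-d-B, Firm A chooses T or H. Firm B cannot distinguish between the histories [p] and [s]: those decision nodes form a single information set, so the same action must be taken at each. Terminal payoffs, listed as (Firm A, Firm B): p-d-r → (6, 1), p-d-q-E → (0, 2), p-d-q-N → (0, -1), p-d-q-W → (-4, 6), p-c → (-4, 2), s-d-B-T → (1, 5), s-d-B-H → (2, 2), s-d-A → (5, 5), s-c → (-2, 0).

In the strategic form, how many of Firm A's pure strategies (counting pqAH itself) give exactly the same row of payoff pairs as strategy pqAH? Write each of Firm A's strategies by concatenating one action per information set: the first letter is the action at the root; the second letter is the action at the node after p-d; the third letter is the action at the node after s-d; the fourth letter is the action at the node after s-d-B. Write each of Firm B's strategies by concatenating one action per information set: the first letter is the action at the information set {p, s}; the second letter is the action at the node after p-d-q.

Row for pqAH (columns dE, dN, dW, cE, cN, cW): (0,2) (0,-1) (-4,6) (-4,2) (-4,2) (-4,2).
Under pqAH, Firm A's choice at the node after s-d and at the node after s-d-B can never be reached regardless of what Firm B does, so varying those choices leaves every outcome unchanged.
Holding the reachable choices fixed and varying the unreachable ones freely already gives 2 × 2 = 4 equivalent strategies.
No other strategy reproduces this row, so those 4 are the full class: pqBT, pqBH, pqAT, pqAH.

4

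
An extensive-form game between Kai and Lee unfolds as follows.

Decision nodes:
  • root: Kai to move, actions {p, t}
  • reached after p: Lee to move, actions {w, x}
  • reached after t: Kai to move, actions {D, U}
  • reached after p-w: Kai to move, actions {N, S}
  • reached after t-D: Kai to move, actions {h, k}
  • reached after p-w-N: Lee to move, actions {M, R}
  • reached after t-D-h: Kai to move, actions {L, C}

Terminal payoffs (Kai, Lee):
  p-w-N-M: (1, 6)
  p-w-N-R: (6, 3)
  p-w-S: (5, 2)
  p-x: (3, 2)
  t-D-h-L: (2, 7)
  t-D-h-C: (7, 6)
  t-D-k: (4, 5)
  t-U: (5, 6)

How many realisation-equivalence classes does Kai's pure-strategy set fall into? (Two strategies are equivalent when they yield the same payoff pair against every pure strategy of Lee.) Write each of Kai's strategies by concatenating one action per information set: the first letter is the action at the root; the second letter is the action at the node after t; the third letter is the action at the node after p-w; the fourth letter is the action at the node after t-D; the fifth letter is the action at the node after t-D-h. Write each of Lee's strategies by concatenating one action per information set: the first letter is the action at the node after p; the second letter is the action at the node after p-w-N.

6

Kai has 32 pure strategies: pDNhL, pDNhC, pDNkL, pDNkC, pDShL, pDShC, pDSkL, pDSkC, pUNhL, pUNhC, pUNkL, pUNkC, pUShL, pUShC, pUSkL, pUSkC, tDNhL, tDNhC, tDNkL, tDNkC, tDShL, tDShC, tDSkL, tDSkC, tUNhL, tUNhC, tUNkL, tUNkC, tUShL, tUShC, tUSkL, tUSkC. Columns: wM, wR, xM, xR.
{pDNhL, pDNhC, pDNkL, pDNkC, pUNhL, pUNhC, pUNkL, pUNkC} → row (1,6) (6,3) (3,2) (3,2)
{pDShL, pDShC, pDSkL, pDSkC, pUShL, pUShC, pUSkL, pUSkC} → row (5,2) (5,2) (3,2) (3,2)
{tDNhL, tDShL} → row (2,7) (2,7) (2,7) (2,7)
{tDNhC, tDShC} → row (7,6) (7,6) (7,6) (7,6)
{tDNkL, tDNkC, tDSkL, tDSkC} → row (4,5) (4,5) (4,5) (4,5)
{tUNhL, tUNhC, tUNkL, tUNkC, tUShL, tUShC, tUSkL, tUSkC} → row (5,6) (5,6) (5,6) (5,6)
That's 6 distinct rows out of 32 strategies.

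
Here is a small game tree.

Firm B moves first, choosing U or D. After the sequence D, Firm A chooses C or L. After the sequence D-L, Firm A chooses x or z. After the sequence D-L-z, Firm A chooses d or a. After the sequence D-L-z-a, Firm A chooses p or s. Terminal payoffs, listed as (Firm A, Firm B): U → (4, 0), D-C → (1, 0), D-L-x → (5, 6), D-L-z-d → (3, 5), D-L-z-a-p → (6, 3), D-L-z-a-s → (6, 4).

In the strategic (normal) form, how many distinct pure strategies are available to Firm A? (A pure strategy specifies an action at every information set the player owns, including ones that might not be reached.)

Firm A owns the node after D with actions {C, L} — two choices.
Firm A owns the node after D-L with actions {x, z} — two choices.
Firm A owns the node after D-L-z with actions {d, a} — two choices.
Firm A owns the node after D-L-z-a with actions {p, s} — two choices.
A pure strategy fixes one action at each information set independently, so the count is the product 2 × 2 × 2 × 2 = 16.

16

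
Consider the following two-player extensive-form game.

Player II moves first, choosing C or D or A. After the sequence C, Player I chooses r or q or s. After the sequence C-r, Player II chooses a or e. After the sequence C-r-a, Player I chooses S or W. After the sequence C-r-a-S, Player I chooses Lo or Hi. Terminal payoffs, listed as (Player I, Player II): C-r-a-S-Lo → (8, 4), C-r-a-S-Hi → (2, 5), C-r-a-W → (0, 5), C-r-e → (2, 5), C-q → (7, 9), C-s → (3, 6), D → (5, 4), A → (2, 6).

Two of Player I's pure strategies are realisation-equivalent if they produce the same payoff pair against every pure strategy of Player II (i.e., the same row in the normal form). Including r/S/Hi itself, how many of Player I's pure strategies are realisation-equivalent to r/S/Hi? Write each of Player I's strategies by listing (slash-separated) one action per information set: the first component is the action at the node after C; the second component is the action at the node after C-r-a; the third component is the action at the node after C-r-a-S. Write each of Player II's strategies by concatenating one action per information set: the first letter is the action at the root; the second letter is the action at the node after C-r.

1

Row for r/S/Hi (columns Ca, Ce, Da, De, Aa, Ae): (2,5) (2,5) (5,4) (5,4) (2,6) (2,6).
Every one of Player I's information sets is on the play path for some reply by Player II when Player I follows r/S/Hi.
Changing the action at any of them therefore changes at least one column, so only r/S/Hi itself gives this row.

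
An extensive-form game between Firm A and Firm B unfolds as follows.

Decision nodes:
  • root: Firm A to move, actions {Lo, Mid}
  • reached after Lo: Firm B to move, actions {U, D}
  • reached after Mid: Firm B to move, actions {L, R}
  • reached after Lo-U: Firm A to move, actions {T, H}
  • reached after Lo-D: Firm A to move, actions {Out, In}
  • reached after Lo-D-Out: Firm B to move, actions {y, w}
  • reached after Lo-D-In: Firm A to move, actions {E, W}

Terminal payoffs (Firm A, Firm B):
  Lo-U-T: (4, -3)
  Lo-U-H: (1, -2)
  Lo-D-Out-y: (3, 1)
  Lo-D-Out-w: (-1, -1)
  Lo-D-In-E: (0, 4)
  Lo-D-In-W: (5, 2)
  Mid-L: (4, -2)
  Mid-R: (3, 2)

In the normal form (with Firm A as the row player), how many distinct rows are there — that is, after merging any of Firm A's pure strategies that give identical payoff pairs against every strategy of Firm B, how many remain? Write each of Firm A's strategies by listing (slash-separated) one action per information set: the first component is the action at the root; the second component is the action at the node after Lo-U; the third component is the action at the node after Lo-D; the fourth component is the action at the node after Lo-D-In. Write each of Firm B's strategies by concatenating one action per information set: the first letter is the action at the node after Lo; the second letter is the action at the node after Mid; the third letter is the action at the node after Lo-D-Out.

7

Firm A has 16 pure strategies: Lo/T/Out/E, Lo/T/Out/W, Lo/T/In/E, Lo/T/In/W, Lo/H/Out/E, Lo/H/Out/W, Lo/H/In/E, Lo/H/In/W, Mid/T/Out/E, Mid/T/Out/W, Mid/T/In/E, Mid/T/In/W, Mid/H/Out/E, Mid/H/Out/W, Mid/H/In/E, Mid/H/In/W. Columns: ULy, ULw, URy, URw, DLy, DLw, DRy, DRw.
{Lo/T/Out/E, Lo/T/Out/W} → row (4,-3) (4,-3) (4,-3) (4,-3) (3,1) (-1,-1) (3,1) (-1,-1)
{Lo/T/In/E} → row (4,-3) (4,-3) (4,-3) (4,-3) (0,4) (0,4) (0,4) (0,4)
{Lo/T/In/W} → row (4,-3) (4,-3) (4,-3) (4,-3) (5,2) (5,2) (5,2) (5,2)
{Lo/H/Out/E, Lo/H/Out/W} → row (1,-2) (1,-2) (1,-2) (1,-2) (3,1) (-1,-1) (3,1) (-1,-1)
{Lo/H/In/E} → row (1,-2) (1,-2) (1,-2) (1,-2) (0,4) (0,4) (0,4) (0,4)
{Lo/H/In/W} → row (1,-2) (1,-2) (1,-2) (1,-2) (5,2) (5,2) (5,2) (5,2)
{Mid/T/Out/E, Mid/T/Out/W, Mid/T/In/E, Mid/T/In/W, Mid/H/Out/E, Mid/H/Out/W, Mid/H/In/E, Mid/H/In/W} → row (4,-2) (4,-2) (3,2) (3,2) (4,-2) (4,-2) (3,2) (3,2)
That's 7 distinct rows out of 16 strategies.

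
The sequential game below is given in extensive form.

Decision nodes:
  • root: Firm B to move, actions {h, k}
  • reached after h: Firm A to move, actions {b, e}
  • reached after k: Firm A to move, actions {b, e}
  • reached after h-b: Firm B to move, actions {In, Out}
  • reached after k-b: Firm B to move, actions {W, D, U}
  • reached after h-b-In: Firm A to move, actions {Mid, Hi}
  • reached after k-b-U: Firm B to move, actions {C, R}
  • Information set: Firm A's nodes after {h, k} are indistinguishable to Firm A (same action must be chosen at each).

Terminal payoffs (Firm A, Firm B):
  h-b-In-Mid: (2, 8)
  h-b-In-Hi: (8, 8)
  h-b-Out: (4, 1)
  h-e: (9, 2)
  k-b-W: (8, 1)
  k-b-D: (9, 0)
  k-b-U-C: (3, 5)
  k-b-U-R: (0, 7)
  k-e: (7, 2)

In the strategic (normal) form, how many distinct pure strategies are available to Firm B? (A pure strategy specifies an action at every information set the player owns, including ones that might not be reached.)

24

Firm B owns the root with actions {h, k} — two choices.
Firm B owns the node after h-b with actions {In, Out} — two choices.
Firm B owns the node after k-b with actions {W, D, U} — three choices.
Firm B owns the node after k-b-U with actions {C, R} — two choices.
A pure strategy fixes one action at each information set independently, so the count is the product 2 × 2 × 3 × 2 = 24.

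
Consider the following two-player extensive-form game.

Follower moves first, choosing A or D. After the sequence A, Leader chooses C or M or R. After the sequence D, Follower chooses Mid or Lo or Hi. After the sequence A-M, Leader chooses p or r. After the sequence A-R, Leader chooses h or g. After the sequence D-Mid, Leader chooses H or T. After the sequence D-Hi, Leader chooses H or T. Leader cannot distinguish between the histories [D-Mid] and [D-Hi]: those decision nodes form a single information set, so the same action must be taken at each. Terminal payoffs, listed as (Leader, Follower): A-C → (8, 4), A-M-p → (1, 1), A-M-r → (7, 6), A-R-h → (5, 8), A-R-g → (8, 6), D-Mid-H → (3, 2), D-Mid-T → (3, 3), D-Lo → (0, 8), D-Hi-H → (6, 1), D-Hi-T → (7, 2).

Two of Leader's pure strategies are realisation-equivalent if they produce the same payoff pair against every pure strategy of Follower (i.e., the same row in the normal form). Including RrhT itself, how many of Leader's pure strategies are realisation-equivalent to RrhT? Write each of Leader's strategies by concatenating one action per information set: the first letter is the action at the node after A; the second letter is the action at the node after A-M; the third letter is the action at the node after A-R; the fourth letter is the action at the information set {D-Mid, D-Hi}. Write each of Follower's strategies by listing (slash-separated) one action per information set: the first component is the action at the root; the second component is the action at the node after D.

Row for RrhT (columns A/Mid, A/Lo, A/Hi, D/Mid, D/Lo, D/Hi): (5,8) (5,8) (5,8) (3,3) (0,8) (7,2).
Under RrhT, Leader's choice at the node after A-M can never be reached regardless of what Follower does, so varying those choices leaves every outcome unchanged.
Holding the reachable choices fixed and varying the unreachable one freely already gives 2 equivalent strategies.
No other strategy reproduces this row, so those 2 are the full class: RphT, RrhT.

2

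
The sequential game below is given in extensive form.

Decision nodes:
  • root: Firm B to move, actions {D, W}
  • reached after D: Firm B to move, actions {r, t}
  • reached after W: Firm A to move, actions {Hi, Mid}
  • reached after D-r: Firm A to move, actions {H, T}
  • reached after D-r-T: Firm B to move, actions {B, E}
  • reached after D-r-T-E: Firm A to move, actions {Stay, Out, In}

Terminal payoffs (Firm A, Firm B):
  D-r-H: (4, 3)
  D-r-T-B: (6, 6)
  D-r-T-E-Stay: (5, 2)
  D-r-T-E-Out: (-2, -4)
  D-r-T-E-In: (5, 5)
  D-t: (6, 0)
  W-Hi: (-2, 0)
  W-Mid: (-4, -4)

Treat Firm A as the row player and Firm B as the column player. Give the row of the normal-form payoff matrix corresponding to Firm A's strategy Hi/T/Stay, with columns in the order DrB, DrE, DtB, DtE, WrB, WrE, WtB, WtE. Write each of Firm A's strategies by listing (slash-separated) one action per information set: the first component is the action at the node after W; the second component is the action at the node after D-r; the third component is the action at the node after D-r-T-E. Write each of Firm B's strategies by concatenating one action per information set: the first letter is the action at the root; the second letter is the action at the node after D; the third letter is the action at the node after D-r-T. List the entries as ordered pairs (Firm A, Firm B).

(6,6) (5,2) (6,0) (6,0) (-2,0) (-2,0) (-2,0) (-2,0)

vs DrB: Firm B plays D → Firm B plays r at [D] → Firm A plays T at [D-r] → Firm B plays B at [D-r-T] → (6, 6)
vs DrE: Firm B plays D → Firm B plays r at [D] → Firm A plays T at [D-r] → Firm B plays E at [D-r-T] → Firm A plays Stay at [D-r-T-E] → (5, 2)
vs DtB: Firm B plays D → Firm B plays t at [D] → (6, 0)
vs DtE: Firm B plays D → Firm B plays t at [D] → (6, 0)
vs WrB: Firm B plays W → Firm A plays Hi at [W] → (-2, 0)
vs WrE: Firm B plays W → Firm A plays Hi at [W] → (-2, 0)
vs WtB: Firm B plays W → Firm A plays Hi at [W] → (-2, 0)
vs WtE: Firm B plays W → Firm A plays Hi at [W] → (-2, 0)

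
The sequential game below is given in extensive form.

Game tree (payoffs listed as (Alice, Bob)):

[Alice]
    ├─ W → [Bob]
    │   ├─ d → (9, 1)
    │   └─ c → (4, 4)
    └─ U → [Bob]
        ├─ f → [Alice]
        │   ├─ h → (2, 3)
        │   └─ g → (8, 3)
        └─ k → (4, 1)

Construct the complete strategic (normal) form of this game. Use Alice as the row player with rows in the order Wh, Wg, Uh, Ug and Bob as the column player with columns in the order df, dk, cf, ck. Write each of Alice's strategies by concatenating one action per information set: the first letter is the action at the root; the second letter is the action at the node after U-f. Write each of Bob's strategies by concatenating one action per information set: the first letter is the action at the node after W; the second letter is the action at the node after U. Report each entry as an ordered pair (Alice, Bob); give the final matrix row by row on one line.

Wh: (9,1) (9,1) (4,4) (4,4) | Wg: (9,1) (9,1) (4,4) (4,4) | Uh: (2,3) (4,1) (2,3) (4,1) | Ug: (8,3) (4,1) (8,3) (4,1)

Row Wh: df→(9,1), dk→(9,1), cf→(4,4), ck→(4,4)
Row Wg: df→(9,1), dk→(9,1), cf→(4,4), ck→(4,4)
Row Uh: df→(2,3), dk→(4,1), cf→(2,3), ck→(4,1)
Row Ug: df→(8,3), dk→(4,1), cf→(8,3), ck→(4,1)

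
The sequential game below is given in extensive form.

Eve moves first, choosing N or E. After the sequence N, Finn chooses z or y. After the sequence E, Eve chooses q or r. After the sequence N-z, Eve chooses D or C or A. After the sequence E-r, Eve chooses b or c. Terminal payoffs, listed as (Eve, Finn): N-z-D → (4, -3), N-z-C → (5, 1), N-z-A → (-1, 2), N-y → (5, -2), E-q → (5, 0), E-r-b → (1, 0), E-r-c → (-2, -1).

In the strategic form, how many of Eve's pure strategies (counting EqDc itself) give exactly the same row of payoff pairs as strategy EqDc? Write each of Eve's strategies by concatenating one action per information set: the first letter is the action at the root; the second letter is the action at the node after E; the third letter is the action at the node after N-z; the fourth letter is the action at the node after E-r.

Row for EqDc (columns z, y): (5,0) (5,0).
Under EqDc, Eve's choice at the node after N-z and at the node after E-r can never be reached regardless of what Finn does, so varying those choices leaves every outcome unchanged.
Holding the reachable choices fixed and varying the unreachable ones freely already gives 3 × 2 = 6 equivalent strategies.
No other strategy reproduces this row, so those 6 are the full class: EqDb, EqDc, EqCb, EqCc, EqAb, EqAc.

6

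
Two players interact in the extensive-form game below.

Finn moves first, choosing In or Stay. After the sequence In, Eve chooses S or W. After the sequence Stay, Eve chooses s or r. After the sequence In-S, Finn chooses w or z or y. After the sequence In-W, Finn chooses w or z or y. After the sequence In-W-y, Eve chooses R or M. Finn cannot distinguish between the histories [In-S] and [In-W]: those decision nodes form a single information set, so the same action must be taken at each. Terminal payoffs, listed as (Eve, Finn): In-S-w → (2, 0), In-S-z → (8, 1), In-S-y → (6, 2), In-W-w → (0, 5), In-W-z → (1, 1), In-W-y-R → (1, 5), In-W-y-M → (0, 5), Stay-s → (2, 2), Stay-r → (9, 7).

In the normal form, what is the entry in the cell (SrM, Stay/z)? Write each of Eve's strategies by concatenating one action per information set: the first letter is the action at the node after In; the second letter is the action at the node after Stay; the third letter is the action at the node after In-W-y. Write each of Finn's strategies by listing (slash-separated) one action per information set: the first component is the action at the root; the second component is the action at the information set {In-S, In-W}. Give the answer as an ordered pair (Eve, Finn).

(9, 7)

Trace the play path from the root:
  Finn plays Stay
  Eve plays r at [Stay]
→ terminal payoff (9, 7).
(Eve's choice at the node after In is never reached on this path, so it doesn't affect the outcome.)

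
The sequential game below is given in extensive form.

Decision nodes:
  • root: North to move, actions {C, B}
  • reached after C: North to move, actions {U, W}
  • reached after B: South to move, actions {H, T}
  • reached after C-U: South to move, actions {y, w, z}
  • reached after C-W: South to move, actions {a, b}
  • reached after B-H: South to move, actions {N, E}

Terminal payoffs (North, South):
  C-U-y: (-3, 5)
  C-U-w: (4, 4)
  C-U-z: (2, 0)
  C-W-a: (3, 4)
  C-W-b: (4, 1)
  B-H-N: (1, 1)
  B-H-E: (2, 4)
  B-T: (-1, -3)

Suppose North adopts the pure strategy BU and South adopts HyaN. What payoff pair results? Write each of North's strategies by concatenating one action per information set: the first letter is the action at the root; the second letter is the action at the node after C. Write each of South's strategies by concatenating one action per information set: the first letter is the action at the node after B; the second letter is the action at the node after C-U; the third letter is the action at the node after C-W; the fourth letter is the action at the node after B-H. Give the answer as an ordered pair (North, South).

(1, 1)

Trace the play path from the root:
  North plays B
  South plays H at [B]
  South plays N at [B-H]
→ terminal payoff (1, 1).
(North's choice at the node after C is never reached on this path, so it doesn't affect the outcome.)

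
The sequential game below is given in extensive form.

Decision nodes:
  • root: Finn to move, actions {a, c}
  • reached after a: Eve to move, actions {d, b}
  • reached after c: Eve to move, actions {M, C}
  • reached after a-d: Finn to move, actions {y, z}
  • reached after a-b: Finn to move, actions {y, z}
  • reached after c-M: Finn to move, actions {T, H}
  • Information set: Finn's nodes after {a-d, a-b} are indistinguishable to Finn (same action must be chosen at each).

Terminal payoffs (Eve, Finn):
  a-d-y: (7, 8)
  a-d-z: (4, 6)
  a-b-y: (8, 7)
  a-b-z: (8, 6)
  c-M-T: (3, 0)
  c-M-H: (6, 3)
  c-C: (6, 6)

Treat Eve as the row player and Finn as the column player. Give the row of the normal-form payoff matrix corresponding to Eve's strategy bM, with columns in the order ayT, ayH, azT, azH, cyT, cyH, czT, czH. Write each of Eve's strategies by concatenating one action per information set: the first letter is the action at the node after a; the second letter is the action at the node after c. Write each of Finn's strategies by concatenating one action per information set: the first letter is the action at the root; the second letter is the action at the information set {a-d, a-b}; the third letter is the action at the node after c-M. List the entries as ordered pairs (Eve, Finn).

(8,7) (8,7) (8,6) (8,6) (3,0) (6,3) (3,0) (6,3)

vs ayT: Finn plays a → Eve plays b at [a] → Finn plays y at [a-b] → (8, 7)
vs ayH: Finn plays a → Eve plays b at [a] → Finn plays y at [a-b] → (8, 7)
vs azT: Finn plays a → Eve plays b at [a] → Finn plays z at [a-b] → (8, 6)
vs azH: Finn plays a → Eve plays b at [a] → Finn plays z at [a-b] → (8, 6)
vs cyT: Finn plays c → Eve plays M at [c] → Finn plays T at [c-M] → (3, 0)
vs cyH: Finn plays c → Eve plays M at [c] → Finn plays H at [c-M] → (6, 3)
vs czT: Finn plays c → Eve plays M at [c] → Finn plays T at [c-M] → (3, 0)
vs czH: Finn plays c → Eve plays M at [c] → Finn plays H at [c-M] → (6, 3)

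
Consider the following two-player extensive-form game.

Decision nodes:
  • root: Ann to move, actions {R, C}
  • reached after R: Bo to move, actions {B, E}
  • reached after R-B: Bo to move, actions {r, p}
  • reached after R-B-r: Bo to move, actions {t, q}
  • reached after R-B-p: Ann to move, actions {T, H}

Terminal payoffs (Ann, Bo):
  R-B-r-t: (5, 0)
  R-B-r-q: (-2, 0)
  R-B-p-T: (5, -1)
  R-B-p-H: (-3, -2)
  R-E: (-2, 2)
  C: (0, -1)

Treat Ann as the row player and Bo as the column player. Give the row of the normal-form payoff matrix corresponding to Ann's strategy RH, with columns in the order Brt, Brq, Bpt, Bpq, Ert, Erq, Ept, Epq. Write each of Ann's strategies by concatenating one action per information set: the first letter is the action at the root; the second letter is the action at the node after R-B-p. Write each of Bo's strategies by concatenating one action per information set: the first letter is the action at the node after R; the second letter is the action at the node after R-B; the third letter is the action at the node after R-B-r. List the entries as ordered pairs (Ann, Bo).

vs Brt: Ann plays R → Bo plays B at [R] → Bo plays r at [R-B] → Bo plays t at [R-B-r] → (5, 0)
vs Brq: Ann plays R → Bo plays B at [R] → Bo plays r at [R-B] → Bo plays q at [R-B-r] → (-2, 0)
vs Bpt: Ann plays R → Bo plays B at [R] → Bo plays p at [R-B] → Ann plays H at [R-B-p] → (-3, -2)
vs Bpq: Ann plays R → Bo plays B at [R] → Bo plays p at [R-B] → Ann plays H at [R-B-p] → (-3, -2)
vs Ert: Ann plays R → Bo plays E at [R] → (-2, 2)
vs Erq: Ann plays R → Bo plays E at [R] → (-2, 2)
vs Ept: Ann plays R → Bo plays E at [R] → (-2, 2)
vs Epq: Ann plays R → Bo plays E at [R] → (-2, 2)

(5,0) (-2,0) (-3,-2) (-3,-2) (-2,2) (-2,2) (-2,2) (-2,2)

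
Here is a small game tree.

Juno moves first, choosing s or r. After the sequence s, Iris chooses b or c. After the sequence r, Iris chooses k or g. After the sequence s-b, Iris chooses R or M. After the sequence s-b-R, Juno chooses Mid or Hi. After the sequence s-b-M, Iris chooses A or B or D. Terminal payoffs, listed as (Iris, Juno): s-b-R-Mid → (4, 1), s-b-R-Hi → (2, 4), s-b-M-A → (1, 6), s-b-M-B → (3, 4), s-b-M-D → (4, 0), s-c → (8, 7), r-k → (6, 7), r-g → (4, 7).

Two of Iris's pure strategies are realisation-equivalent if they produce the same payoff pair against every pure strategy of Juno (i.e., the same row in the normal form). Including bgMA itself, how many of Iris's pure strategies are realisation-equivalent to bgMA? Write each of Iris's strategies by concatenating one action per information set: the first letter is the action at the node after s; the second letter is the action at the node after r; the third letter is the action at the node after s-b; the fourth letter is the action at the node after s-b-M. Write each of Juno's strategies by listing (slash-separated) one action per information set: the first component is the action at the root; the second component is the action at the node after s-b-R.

Row for bgMA (columns s/Mid, s/Hi, r/Mid, r/Hi): (1,6) (1,6) (4,7) (4,7).
Every one of Iris's information sets is on the play path for some reply by Juno when Iris follows bgMA.
Changing the action at any of them therefore changes at least one column, so only bgMA itself gives this row.

1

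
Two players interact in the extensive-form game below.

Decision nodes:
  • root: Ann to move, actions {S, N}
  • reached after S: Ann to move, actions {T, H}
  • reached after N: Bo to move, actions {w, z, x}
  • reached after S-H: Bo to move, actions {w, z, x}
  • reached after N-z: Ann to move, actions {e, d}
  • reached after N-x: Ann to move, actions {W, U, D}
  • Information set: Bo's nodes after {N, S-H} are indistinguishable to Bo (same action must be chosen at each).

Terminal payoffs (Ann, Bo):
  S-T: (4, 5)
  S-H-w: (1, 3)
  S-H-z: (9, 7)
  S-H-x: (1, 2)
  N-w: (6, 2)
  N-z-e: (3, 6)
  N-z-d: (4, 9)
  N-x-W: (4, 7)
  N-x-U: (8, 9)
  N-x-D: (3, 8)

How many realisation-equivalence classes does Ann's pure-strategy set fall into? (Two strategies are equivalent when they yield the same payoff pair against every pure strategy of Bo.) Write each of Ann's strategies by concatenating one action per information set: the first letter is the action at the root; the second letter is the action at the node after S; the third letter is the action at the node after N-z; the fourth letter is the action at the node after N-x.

Ann has 24 pure strategies: STeW, STeU, STeD, STdW, STdU, STdD, SHeW, SHeU, SHeD, SHdW, SHdU, SHdD, NTeW, NTeU, NTeD, NTdW, NTdU, NTdD, NHeW, NHeU, NHeD, NHdW, NHdU, NHdD. Columns: w, z, x.
{STeW, STeU, STeD, STdW, STdU, STdD} → row (4,5) (4,5) (4,5)
{SHeW, SHeU, SHeD, SHdW, SHdU, SHdD} → row (1,3) (9,7) (1,2)
{NTeW, NHeW} → row (6,2) (3,6) (4,7)
{NTeU, NHeU} → row (6,2) (3,6) (8,9)
{NTeD, NHeD} → row (6,2) (3,6) (3,8)
{NTdW, NHdW} → row (6,2) (4,9) (4,7)
{NTdU, NHdU} → row (6,2) (4,9) (8,9)
{NTdD, NHdD} → row (6,2) (4,9) (3,8)
That's 8 distinct rows out of 24 strategies.

8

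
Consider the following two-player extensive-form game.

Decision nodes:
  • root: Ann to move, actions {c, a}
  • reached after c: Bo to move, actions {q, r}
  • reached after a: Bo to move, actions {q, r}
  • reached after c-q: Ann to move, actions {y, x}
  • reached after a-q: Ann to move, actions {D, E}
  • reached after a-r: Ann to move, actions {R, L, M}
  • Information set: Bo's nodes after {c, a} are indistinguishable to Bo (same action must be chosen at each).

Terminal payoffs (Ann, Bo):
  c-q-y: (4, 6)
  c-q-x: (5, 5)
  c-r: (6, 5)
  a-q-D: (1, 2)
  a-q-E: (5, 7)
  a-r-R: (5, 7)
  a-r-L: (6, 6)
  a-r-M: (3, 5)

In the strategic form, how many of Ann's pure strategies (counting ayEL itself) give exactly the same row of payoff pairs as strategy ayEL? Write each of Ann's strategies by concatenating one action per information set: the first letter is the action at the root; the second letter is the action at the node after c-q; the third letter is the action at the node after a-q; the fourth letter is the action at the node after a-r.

Row for ayEL (columns q, r): (5,7) (6,6).
Under ayEL, Ann's choice at the node after c-q can never be reached regardless of what Bo does, so varying those choices leaves every outcome unchanged.
Holding the reachable choices fixed and varying the unreachable one freely already gives 2 equivalent strategies.
No other strategy reproduces this row, so those 2 are the full class: ayEL, axEL.

2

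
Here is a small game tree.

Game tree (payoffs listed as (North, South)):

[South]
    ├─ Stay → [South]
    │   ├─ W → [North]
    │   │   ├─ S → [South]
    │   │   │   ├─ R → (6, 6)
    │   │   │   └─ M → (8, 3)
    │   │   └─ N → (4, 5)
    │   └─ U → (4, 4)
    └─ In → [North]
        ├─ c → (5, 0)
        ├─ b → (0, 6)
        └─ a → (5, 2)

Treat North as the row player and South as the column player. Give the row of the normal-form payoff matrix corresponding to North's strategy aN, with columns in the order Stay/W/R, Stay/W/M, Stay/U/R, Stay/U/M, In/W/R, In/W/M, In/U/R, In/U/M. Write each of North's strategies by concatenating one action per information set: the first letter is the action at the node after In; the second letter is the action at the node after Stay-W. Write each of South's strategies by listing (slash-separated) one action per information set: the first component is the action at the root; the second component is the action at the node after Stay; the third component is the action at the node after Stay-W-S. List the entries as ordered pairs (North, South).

vs Stay/W/R: South plays Stay → South plays W at [Stay] → North plays N at [Stay-W] → (4, 5)
vs Stay/W/M: South plays Stay → South plays W at [Stay] → North plays N at [Stay-W] → (4, 5)
vs Stay/U/R: South plays Stay → South plays U at [Stay] → (4, 4)
vs Stay/U/M: South plays Stay → South plays U at [Stay] → (4, 4)
vs In/W/R: South plays In → North plays a at [In] → (5, 2)
vs In/W/M: South plays In → North plays a at [In] → (5, 2)
vs In/U/R: South plays In → North plays a at [In] → (5, 2)
vs In/U/M: South plays In → North plays a at [In] → (5, 2)

(4,5) (4,5) (4,4) (4,4) (5,2) (5,2) (5,2) (5,2)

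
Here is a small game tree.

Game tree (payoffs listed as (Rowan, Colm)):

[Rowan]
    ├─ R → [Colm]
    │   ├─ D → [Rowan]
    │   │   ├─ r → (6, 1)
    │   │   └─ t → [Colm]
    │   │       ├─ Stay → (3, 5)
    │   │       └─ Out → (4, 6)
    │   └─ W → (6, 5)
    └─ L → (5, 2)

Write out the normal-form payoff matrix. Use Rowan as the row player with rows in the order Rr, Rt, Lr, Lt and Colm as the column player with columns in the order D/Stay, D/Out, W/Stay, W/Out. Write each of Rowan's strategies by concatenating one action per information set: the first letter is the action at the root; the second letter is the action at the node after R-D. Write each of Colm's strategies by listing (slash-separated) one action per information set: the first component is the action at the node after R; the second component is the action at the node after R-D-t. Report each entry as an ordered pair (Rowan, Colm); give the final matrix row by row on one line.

       D/Stay    D/Out   W/Stay    W/Out
  Rr    (6,1)    (6,1)    (6,5)    (6,5)
  Rt    (3,5)    (4,6)    (6,5)    (6,5)
  Lr    (5,2)    (5,2)    (5,2)    (5,2)
  Lt    (5,2)    (5,2)    (5,2)    (5,2)

Rr: (6,1) (6,1) (6,5) (6,5) | Rt: (3,5) (4,6) (6,5) (6,5) | Lr: (5,2) (5,2) (5,2) (5,2) | Lt: (5,2) (5,2) (5,2) (5,2)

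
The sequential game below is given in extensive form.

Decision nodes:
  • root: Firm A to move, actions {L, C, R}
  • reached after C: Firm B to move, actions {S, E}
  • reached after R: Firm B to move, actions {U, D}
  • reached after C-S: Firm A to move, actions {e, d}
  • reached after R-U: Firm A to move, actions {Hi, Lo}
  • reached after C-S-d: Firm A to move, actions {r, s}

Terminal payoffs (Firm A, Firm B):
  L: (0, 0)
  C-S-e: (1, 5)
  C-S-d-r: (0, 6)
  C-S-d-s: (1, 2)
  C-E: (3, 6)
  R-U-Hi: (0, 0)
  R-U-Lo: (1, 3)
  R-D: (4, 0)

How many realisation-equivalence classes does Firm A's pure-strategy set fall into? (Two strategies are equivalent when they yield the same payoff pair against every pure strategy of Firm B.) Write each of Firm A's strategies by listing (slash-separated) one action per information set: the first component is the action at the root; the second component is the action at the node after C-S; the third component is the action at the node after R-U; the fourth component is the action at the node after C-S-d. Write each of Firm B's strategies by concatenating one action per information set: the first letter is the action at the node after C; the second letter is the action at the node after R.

Firm A has 24 pure strategies: L/e/Hi/r, L/e/Hi/s, L/e/Lo/r, L/e/Lo/s, L/d/Hi/r, L/d/Hi/s, L/d/Lo/r, L/d/Lo/s, C/e/Hi/r, C/e/Hi/s, C/e/Lo/r, C/e/Lo/s, C/d/Hi/r, C/d/Hi/s, C/d/Lo/r, C/d/Lo/s, R/e/Hi/r, R/e/Hi/s, R/e/Lo/r, R/e/Lo/s, R/d/Hi/r, R/d/Hi/s, R/d/Lo/r, R/d/Lo/s. Columns: SU, SD, EU, ED.
{L/e/Hi/r, L/e/Hi/s, L/e/Lo/r, L/e/Lo/s, L/d/Hi/r, L/d/Hi/s, L/d/Lo/r, L/d/Lo/s} → row (0,0) (0,0) (0,0) (0,0)
{C/e/Hi/r, C/e/Hi/s, C/e/Lo/r, C/e/Lo/s} → row (1,5) (1,5) (3,6) (3,6)
{C/d/Hi/r, C/d/Lo/r} → row (0,6) (0,6) (3,6) (3,6)
{C/d/Hi/s, C/d/Lo/s} → row (1,2) (1,2) (3,6) (3,6)
{R/e/Hi/r, R/e/Hi/s, R/d/Hi/r, R/d/Hi/s} → row (0,0) (4,0) (0,0) (4,0)
{R/e/Lo/r, R/e/Lo/s, R/d/Lo/r, R/d/Lo/s} → row (1,3) (4,0) (1,3) (4,0)
That's 6 distinct rows out of 24 strategies.

6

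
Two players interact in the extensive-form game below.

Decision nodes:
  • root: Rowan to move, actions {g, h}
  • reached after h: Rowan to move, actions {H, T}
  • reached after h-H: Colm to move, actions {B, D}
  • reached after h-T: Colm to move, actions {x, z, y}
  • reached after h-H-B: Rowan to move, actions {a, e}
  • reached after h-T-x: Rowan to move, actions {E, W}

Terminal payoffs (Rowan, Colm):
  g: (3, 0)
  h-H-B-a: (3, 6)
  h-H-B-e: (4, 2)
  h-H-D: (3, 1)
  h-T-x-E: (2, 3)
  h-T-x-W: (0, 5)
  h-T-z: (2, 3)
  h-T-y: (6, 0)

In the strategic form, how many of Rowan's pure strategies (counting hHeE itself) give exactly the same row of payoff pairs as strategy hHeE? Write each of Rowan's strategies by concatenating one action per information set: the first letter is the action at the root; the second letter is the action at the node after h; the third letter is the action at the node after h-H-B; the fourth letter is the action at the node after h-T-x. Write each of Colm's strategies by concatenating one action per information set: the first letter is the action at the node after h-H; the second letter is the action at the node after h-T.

Row for hHeE (columns Bx, Bz, By, Dx, Dz, Dy): (4,2) (4,2) (4,2) (3,1) (3,1) (3,1).
Under hHeE, Rowan's choice at the node after h-T-x can never be reached regardless of what Colm does, so varying those choices leaves every outcome unchanged.
Holding the reachable choices fixed and varying the unreachable one freely already gives 2 equivalent strategies.
No other strategy reproduces this row, so those 2 are the full class: hHeE, hHeW.

2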